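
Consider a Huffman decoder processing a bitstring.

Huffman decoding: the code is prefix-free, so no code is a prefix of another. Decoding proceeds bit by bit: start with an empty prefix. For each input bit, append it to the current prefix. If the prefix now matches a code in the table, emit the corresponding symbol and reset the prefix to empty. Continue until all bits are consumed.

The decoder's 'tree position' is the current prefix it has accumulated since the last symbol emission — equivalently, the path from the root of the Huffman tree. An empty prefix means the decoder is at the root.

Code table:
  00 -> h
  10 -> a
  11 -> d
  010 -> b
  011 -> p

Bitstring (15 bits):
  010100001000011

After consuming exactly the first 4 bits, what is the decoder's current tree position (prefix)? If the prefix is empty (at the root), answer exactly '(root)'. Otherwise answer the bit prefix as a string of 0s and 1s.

Answer: 1

Derivation:
Bit 0: prefix='0' (no match yet)
Bit 1: prefix='01' (no match yet)
Bit 2: prefix='010' -> emit 'b', reset
Bit 3: prefix='1' (no match yet)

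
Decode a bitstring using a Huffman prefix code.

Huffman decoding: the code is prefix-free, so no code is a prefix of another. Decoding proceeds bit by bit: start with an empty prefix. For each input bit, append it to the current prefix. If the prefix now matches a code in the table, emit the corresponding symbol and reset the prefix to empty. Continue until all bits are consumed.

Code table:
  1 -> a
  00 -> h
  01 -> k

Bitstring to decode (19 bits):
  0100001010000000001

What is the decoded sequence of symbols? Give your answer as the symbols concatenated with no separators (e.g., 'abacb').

Answer: khhakhhhhk

Derivation:
Bit 0: prefix='0' (no match yet)
Bit 1: prefix='01' -> emit 'k', reset
Bit 2: prefix='0' (no match yet)
Bit 3: prefix='00' -> emit 'h', reset
Bit 4: prefix='0' (no match yet)
Bit 5: prefix='00' -> emit 'h', reset
Bit 6: prefix='1' -> emit 'a', reset
Bit 7: prefix='0' (no match yet)
Bit 8: prefix='01' -> emit 'k', reset
Bit 9: prefix='0' (no match yet)
Bit 10: prefix='00' -> emit 'h', reset
Bit 11: prefix='0' (no match yet)
Bit 12: prefix='00' -> emit 'h', reset
Bit 13: prefix='0' (no match yet)
Bit 14: prefix='00' -> emit 'h', reset
Bit 15: prefix='0' (no match yet)
Bit 16: prefix='00' -> emit 'h', reset
Bit 17: prefix='0' (no match yet)
Bit 18: prefix='01' -> emit 'k', reset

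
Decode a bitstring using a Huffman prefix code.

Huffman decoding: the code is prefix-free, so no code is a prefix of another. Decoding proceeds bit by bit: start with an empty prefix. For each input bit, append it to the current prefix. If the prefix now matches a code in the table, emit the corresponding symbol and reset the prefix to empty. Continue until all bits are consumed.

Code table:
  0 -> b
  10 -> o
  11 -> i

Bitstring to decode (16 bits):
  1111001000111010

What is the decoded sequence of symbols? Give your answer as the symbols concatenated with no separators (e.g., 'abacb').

Bit 0: prefix='1' (no match yet)
Bit 1: prefix='11' -> emit 'i', reset
Bit 2: prefix='1' (no match yet)
Bit 3: prefix='11' -> emit 'i', reset
Bit 4: prefix='0' -> emit 'b', reset
Bit 5: prefix='0' -> emit 'b', reset
Bit 6: prefix='1' (no match yet)
Bit 7: prefix='10' -> emit 'o', reset
Bit 8: prefix='0' -> emit 'b', reset
Bit 9: prefix='0' -> emit 'b', reset
Bit 10: prefix='1' (no match yet)
Bit 11: prefix='11' -> emit 'i', reset
Bit 12: prefix='1' (no match yet)
Bit 13: prefix='10' -> emit 'o', reset
Bit 14: prefix='1' (no match yet)
Bit 15: prefix='10' -> emit 'o', reset

Answer: iibbobbioo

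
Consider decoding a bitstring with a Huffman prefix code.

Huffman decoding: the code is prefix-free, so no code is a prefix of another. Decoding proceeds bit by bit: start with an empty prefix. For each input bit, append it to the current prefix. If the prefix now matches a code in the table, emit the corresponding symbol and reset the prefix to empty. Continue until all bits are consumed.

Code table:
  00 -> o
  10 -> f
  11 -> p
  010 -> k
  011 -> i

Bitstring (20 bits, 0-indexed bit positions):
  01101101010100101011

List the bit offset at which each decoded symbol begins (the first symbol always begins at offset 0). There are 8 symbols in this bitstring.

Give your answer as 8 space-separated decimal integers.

Bit 0: prefix='0' (no match yet)
Bit 1: prefix='01' (no match yet)
Bit 2: prefix='011' -> emit 'i', reset
Bit 3: prefix='0' (no match yet)
Bit 4: prefix='01' (no match yet)
Bit 5: prefix='011' -> emit 'i', reset
Bit 6: prefix='0' (no match yet)
Bit 7: prefix='01' (no match yet)
Bit 8: prefix='010' -> emit 'k', reset
Bit 9: prefix='1' (no match yet)
Bit 10: prefix='10' -> emit 'f', reset
Bit 11: prefix='1' (no match yet)
Bit 12: prefix='10' -> emit 'f', reset
Bit 13: prefix='0' (no match yet)
Bit 14: prefix='01' (no match yet)
Bit 15: prefix='010' -> emit 'k', reset
Bit 16: prefix='1' (no match yet)
Bit 17: prefix='10' -> emit 'f', reset
Bit 18: prefix='1' (no match yet)
Bit 19: prefix='11' -> emit 'p', reset

Answer: 0 3 6 9 11 13 16 18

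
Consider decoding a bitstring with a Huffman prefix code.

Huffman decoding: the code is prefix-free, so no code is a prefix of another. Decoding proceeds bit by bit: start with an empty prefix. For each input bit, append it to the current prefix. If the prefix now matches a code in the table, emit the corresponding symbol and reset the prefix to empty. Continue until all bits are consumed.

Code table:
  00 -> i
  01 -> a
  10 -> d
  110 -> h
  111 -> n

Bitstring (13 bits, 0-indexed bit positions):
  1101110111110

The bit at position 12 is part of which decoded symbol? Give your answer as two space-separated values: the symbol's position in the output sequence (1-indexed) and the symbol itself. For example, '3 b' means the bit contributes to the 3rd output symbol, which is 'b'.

Bit 0: prefix='1' (no match yet)
Bit 1: prefix='11' (no match yet)
Bit 2: prefix='110' -> emit 'h', reset
Bit 3: prefix='1' (no match yet)
Bit 4: prefix='11' (no match yet)
Bit 5: prefix='111' -> emit 'n', reset
Bit 6: prefix='0' (no match yet)
Bit 7: prefix='01' -> emit 'a', reset
Bit 8: prefix='1' (no match yet)
Bit 9: prefix='11' (no match yet)
Bit 10: prefix='111' -> emit 'n', reset
Bit 11: prefix='1' (no match yet)
Bit 12: prefix='10' -> emit 'd', reset

Answer: 5 d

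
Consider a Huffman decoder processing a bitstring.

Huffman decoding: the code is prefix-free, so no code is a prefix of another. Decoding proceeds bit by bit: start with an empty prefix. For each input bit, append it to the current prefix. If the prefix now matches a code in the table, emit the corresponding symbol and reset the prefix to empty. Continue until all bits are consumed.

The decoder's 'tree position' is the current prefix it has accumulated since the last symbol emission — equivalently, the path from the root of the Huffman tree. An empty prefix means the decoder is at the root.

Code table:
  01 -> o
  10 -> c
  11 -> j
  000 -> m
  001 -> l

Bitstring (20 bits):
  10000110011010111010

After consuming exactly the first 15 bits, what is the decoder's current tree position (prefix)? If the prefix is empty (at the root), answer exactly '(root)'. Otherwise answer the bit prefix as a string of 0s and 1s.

Bit 0: prefix='1' (no match yet)
Bit 1: prefix='10' -> emit 'c', reset
Bit 2: prefix='0' (no match yet)
Bit 3: prefix='00' (no match yet)
Bit 4: prefix='000' -> emit 'm', reset
Bit 5: prefix='1' (no match yet)
Bit 6: prefix='11' -> emit 'j', reset
Bit 7: prefix='0' (no match yet)
Bit 8: prefix='00' (no match yet)
Bit 9: prefix='001' -> emit 'l', reset
Bit 10: prefix='1' (no match yet)
Bit 11: prefix='10' -> emit 'c', reset
Bit 12: prefix='1' (no match yet)
Bit 13: prefix='10' -> emit 'c', reset
Bit 14: prefix='1' (no match yet)

Answer: 1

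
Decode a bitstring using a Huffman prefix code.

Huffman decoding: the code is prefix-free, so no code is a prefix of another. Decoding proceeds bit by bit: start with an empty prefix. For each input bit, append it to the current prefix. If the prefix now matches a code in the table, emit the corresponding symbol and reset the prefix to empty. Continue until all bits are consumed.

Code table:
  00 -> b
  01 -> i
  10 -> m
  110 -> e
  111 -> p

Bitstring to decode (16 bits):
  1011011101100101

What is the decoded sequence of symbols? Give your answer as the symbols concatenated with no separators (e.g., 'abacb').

Bit 0: prefix='1' (no match yet)
Bit 1: prefix='10' -> emit 'm', reset
Bit 2: prefix='1' (no match yet)
Bit 3: prefix='11' (no match yet)
Bit 4: prefix='110' -> emit 'e', reset
Bit 5: prefix='1' (no match yet)
Bit 6: prefix='11' (no match yet)
Bit 7: prefix='111' -> emit 'p', reset
Bit 8: prefix='0' (no match yet)
Bit 9: prefix='01' -> emit 'i', reset
Bit 10: prefix='1' (no match yet)
Bit 11: prefix='10' -> emit 'm', reset
Bit 12: prefix='0' (no match yet)
Bit 13: prefix='01' -> emit 'i', reset
Bit 14: prefix='0' (no match yet)
Bit 15: prefix='01' -> emit 'i', reset

Answer: mepimii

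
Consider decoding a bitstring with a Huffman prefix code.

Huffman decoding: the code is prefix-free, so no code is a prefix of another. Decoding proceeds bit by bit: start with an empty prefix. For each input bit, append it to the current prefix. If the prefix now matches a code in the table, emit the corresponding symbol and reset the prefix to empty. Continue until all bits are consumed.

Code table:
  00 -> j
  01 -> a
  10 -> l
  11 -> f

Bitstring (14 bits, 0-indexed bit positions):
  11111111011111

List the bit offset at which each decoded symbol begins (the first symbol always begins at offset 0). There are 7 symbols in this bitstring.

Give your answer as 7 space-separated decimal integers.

Bit 0: prefix='1' (no match yet)
Bit 1: prefix='11' -> emit 'f', reset
Bit 2: prefix='1' (no match yet)
Bit 3: prefix='11' -> emit 'f', reset
Bit 4: prefix='1' (no match yet)
Bit 5: prefix='11' -> emit 'f', reset
Bit 6: prefix='1' (no match yet)
Bit 7: prefix='11' -> emit 'f', reset
Bit 8: prefix='0' (no match yet)
Bit 9: prefix='01' -> emit 'a', reset
Bit 10: prefix='1' (no match yet)
Bit 11: prefix='11' -> emit 'f', reset
Bit 12: prefix='1' (no match yet)
Bit 13: prefix='11' -> emit 'f', reset

Answer: 0 2 4 6 8 10 12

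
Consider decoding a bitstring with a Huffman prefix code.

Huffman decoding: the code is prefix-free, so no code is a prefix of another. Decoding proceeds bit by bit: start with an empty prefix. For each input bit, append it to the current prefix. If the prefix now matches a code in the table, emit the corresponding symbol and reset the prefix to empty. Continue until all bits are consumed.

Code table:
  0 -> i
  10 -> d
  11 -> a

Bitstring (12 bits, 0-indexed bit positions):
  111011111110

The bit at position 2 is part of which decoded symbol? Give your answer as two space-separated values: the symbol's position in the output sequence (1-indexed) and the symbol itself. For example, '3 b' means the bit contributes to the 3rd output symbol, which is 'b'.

Answer: 2 d

Derivation:
Bit 0: prefix='1' (no match yet)
Bit 1: prefix='11' -> emit 'a', reset
Bit 2: prefix='1' (no match yet)
Bit 3: prefix='10' -> emit 'd', reset
Bit 4: prefix='1' (no match yet)
Bit 5: prefix='11' -> emit 'a', reset
Bit 6: prefix='1' (no match yet)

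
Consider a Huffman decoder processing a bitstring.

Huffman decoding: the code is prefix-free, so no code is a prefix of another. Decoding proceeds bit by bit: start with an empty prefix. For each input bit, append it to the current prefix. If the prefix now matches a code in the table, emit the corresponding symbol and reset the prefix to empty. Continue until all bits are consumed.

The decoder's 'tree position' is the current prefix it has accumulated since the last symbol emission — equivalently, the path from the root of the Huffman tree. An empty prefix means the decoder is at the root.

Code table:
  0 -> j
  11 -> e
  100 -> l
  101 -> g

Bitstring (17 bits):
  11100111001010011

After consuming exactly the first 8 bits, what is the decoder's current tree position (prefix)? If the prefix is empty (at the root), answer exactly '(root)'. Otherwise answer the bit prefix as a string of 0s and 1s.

Answer: 1

Derivation:
Bit 0: prefix='1' (no match yet)
Bit 1: prefix='11' -> emit 'e', reset
Bit 2: prefix='1' (no match yet)
Bit 3: prefix='10' (no match yet)
Bit 4: prefix='100' -> emit 'l', reset
Bit 5: prefix='1' (no match yet)
Bit 6: prefix='11' -> emit 'e', reset
Bit 7: prefix='1' (no match yet)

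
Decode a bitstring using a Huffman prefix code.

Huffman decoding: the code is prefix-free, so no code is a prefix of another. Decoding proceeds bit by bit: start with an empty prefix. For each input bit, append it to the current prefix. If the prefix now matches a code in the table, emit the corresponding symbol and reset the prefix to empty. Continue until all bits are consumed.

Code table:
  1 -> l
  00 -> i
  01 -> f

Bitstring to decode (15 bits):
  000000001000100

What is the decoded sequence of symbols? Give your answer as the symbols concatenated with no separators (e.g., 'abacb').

Bit 0: prefix='0' (no match yet)
Bit 1: prefix='00' -> emit 'i', reset
Bit 2: prefix='0' (no match yet)
Bit 3: prefix='00' -> emit 'i', reset
Bit 4: prefix='0' (no match yet)
Bit 5: prefix='00' -> emit 'i', reset
Bit 6: prefix='0' (no match yet)
Bit 7: prefix='00' -> emit 'i', reset
Bit 8: prefix='1' -> emit 'l', reset
Bit 9: prefix='0' (no match yet)
Bit 10: prefix='00' -> emit 'i', reset
Bit 11: prefix='0' (no match yet)
Bit 12: prefix='01' -> emit 'f', reset
Bit 13: prefix='0' (no match yet)
Bit 14: prefix='00' -> emit 'i', reset

Answer: iiiilifi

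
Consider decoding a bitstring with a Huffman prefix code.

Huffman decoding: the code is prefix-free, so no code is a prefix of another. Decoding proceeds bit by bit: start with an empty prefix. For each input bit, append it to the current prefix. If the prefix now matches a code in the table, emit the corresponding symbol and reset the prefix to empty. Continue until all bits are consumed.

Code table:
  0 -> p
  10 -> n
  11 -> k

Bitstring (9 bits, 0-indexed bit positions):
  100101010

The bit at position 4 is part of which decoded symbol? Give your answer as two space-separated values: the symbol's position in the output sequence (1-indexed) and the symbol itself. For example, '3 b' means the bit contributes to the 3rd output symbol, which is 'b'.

Answer: 3 n

Derivation:
Bit 0: prefix='1' (no match yet)
Bit 1: prefix='10' -> emit 'n', reset
Bit 2: prefix='0' -> emit 'p', reset
Bit 3: prefix='1' (no match yet)
Bit 4: prefix='10' -> emit 'n', reset
Bit 5: prefix='1' (no match yet)
Bit 6: prefix='10' -> emit 'n', reset
Bit 7: prefix='1' (no match yet)
Bit 8: prefix='10' -> emit 'n', reset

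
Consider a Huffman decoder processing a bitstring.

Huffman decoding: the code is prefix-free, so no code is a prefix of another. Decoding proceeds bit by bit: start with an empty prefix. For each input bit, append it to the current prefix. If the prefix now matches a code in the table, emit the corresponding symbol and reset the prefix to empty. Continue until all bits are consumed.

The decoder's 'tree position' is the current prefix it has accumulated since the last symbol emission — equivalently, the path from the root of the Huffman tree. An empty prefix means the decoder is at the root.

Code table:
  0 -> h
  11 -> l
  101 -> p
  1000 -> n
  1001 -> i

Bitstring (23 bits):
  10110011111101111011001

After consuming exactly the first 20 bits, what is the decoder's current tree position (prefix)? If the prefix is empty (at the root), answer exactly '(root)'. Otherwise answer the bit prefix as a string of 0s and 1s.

Answer: 1

Derivation:
Bit 0: prefix='1' (no match yet)
Bit 1: prefix='10' (no match yet)
Bit 2: prefix='101' -> emit 'p', reset
Bit 3: prefix='1' (no match yet)
Bit 4: prefix='10' (no match yet)
Bit 5: prefix='100' (no match yet)
Bit 6: prefix='1001' -> emit 'i', reset
Bit 7: prefix='1' (no match yet)
Bit 8: prefix='11' -> emit 'l', reset
Bit 9: prefix='1' (no match yet)
Bit 10: prefix='11' -> emit 'l', reset
Bit 11: prefix='1' (no match yet)
Bit 12: prefix='10' (no match yet)
Bit 13: prefix='101' -> emit 'p', reset
Bit 14: prefix='1' (no match yet)
Bit 15: prefix='11' -> emit 'l', reset
Bit 16: prefix='1' (no match yet)
Bit 17: prefix='10' (no match yet)
Bit 18: prefix='101' -> emit 'p', reset
Bit 19: prefix='1' (no match yet)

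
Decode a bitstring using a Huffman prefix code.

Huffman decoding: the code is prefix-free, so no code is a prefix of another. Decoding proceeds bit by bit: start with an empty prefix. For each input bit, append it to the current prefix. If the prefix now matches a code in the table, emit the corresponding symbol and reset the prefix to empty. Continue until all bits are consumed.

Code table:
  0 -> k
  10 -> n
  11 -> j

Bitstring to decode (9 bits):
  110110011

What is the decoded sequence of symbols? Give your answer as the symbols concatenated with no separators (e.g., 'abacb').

Bit 0: prefix='1' (no match yet)
Bit 1: prefix='11' -> emit 'j', reset
Bit 2: prefix='0' -> emit 'k', reset
Bit 3: prefix='1' (no match yet)
Bit 4: prefix='11' -> emit 'j', reset
Bit 5: prefix='0' -> emit 'k', reset
Bit 6: prefix='0' -> emit 'k', reset
Bit 7: prefix='1' (no match yet)
Bit 8: prefix='11' -> emit 'j', reset

Answer: jkjkkj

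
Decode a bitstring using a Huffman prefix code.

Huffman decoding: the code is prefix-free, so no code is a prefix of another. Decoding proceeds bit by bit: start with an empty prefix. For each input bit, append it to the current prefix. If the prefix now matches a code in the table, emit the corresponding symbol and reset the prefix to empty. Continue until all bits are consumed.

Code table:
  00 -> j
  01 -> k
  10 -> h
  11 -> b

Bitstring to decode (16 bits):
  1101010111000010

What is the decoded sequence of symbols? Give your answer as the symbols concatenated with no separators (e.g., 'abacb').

Bit 0: prefix='1' (no match yet)
Bit 1: prefix='11' -> emit 'b', reset
Bit 2: prefix='0' (no match yet)
Bit 3: prefix='01' -> emit 'k', reset
Bit 4: prefix='0' (no match yet)
Bit 5: prefix='01' -> emit 'k', reset
Bit 6: prefix='0' (no match yet)
Bit 7: prefix='01' -> emit 'k', reset
Bit 8: prefix='1' (no match yet)
Bit 9: prefix='11' -> emit 'b', reset
Bit 10: prefix='0' (no match yet)
Bit 11: prefix='00' -> emit 'j', reset
Bit 12: prefix='0' (no match yet)
Bit 13: prefix='00' -> emit 'j', reset
Bit 14: prefix='1' (no match yet)
Bit 15: prefix='10' -> emit 'h', reset

Answer: bkkkbjjh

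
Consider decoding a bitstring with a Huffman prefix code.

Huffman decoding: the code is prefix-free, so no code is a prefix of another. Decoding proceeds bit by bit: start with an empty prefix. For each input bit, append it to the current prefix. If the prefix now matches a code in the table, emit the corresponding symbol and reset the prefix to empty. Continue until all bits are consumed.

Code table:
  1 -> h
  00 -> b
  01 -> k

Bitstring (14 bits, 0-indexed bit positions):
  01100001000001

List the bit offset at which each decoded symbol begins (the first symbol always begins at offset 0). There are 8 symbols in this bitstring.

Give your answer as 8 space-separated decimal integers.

Answer: 0 2 3 5 7 8 10 12

Derivation:
Bit 0: prefix='0' (no match yet)
Bit 1: prefix='01' -> emit 'k', reset
Bit 2: prefix='1' -> emit 'h', reset
Bit 3: prefix='0' (no match yet)
Bit 4: prefix='00' -> emit 'b', reset
Bit 5: prefix='0' (no match yet)
Bit 6: prefix='00' -> emit 'b', reset
Bit 7: prefix='1' -> emit 'h', reset
Bit 8: prefix='0' (no match yet)
Bit 9: prefix='00' -> emit 'b', reset
Bit 10: prefix='0' (no match yet)
Bit 11: prefix='00' -> emit 'b', reset
Bit 12: prefix='0' (no match yet)
Bit 13: prefix='01' -> emit 'k', reset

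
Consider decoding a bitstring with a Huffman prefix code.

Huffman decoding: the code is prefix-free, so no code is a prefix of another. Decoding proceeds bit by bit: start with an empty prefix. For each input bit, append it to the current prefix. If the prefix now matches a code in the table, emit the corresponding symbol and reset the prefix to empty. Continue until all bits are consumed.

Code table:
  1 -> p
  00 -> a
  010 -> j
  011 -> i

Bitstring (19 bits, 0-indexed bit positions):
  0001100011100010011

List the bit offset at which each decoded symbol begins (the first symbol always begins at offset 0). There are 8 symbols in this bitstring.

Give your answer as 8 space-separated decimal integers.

Answer: 0 2 5 7 10 11 13 16

Derivation:
Bit 0: prefix='0' (no match yet)
Bit 1: prefix='00' -> emit 'a', reset
Bit 2: prefix='0' (no match yet)
Bit 3: prefix='01' (no match yet)
Bit 4: prefix='011' -> emit 'i', reset
Bit 5: prefix='0' (no match yet)
Bit 6: prefix='00' -> emit 'a', reset
Bit 7: prefix='0' (no match yet)
Bit 8: prefix='01' (no match yet)
Bit 9: prefix='011' -> emit 'i', reset
Bit 10: prefix='1' -> emit 'p', reset
Bit 11: prefix='0' (no match yet)
Bit 12: prefix='00' -> emit 'a', reset
Bit 13: prefix='0' (no match yet)
Bit 14: prefix='01' (no match yet)
Bit 15: prefix='010' -> emit 'j', reset
Bit 16: prefix='0' (no match yet)
Bit 17: prefix='01' (no match yet)
Bit 18: prefix='011' -> emit 'i', reset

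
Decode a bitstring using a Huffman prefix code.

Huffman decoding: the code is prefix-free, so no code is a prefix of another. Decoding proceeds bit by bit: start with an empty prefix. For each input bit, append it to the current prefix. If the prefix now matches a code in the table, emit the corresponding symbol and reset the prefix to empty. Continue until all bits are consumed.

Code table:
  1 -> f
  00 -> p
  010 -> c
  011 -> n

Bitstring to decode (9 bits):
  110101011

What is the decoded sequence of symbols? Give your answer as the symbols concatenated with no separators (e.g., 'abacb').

Bit 0: prefix='1' -> emit 'f', reset
Bit 1: prefix='1' -> emit 'f', reset
Bit 2: prefix='0' (no match yet)
Bit 3: prefix='01' (no match yet)
Bit 4: prefix='010' -> emit 'c', reset
Bit 5: prefix='1' -> emit 'f', reset
Bit 6: prefix='0' (no match yet)
Bit 7: prefix='01' (no match yet)
Bit 8: prefix='011' -> emit 'n', reset

Answer: ffcfn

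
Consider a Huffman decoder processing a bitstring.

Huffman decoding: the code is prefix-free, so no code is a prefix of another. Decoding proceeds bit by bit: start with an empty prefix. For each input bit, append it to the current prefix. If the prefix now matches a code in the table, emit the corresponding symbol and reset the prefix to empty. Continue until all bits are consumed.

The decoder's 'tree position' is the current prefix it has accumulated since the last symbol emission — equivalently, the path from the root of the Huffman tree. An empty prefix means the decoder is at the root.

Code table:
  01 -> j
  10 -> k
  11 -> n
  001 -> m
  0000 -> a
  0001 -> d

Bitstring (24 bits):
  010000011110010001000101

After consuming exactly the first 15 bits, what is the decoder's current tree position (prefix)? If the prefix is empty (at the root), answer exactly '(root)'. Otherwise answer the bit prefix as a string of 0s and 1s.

Answer: 0

Derivation:
Bit 0: prefix='0' (no match yet)
Bit 1: prefix='01' -> emit 'j', reset
Bit 2: prefix='0' (no match yet)
Bit 3: prefix='00' (no match yet)
Bit 4: prefix='000' (no match yet)
Bit 5: prefix='0000' -> emit 'a', reset
Bit 6: prefix='0' (no match yet)
Bit 7: prefix='01' -> emit 'j', reset
Bit 8: prefix='1' (no match yet)
Bit 9: prefix='11' -> emit 'n', reset
Bit 10: prefix='1' (no match yet)
Bit 11: prefix='10' -> emit 'k', reset
Bit 12: prefix='0' (no match yet)
Bit 13: prefix='01' -> emit 'j', reset
Bit 14: prefix='0' (no match yet)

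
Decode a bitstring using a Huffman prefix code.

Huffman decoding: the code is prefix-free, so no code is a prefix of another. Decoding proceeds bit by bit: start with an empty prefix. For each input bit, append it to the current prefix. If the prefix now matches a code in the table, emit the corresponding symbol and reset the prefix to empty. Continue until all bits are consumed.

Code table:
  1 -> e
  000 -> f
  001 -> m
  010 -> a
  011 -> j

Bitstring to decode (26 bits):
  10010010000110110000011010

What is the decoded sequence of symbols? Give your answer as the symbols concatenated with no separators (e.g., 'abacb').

Bit 0: prefix='1' -> emit 'e', reset
Bit 1: prefix='0' (no match yet)
Bit 2: prefix='00' (no match yet)
Bit 3: prefix='001' -> emit 'm', reset
Bit 4: prefix='0' (no match yet)
Bit 5: prefix='00' (no match yet)
Bit 6: prefix='001' -> emit 'm', reset
Bit 7: prefix='0' (no match yet)
Bit 8: prefix='00' (no match yet)
Bit 9: prefix='000' -> emit 'f', reset
Bit 10: prefix='0' (no match yet)
Bit 11: prefix='01' (no match yet)
Bit 12: prefix='011' -> emit 'j', reset
Bit 13: prefix='0' (no match yet)
Bit 14: prefix='01' (no match yet)
Bit 15: prefix='011' -> emit 'j', reset
Bit 16: prefix='0' (no match yet)
Bit 17: prefix='00' (no match yet)
Bit 18: prefix='000' -> emit 'f', reset
Bit 19: prefix='0' (no match yet)
Bit 20: prefix='00' (no match yet)
Bit 21: prefix='001' -> emit 'm', reset
Bit 22: prefix='1' -> emit 'e', reset
Bit 23: prefix='0' (no match yet)
Bit 24: prefix='01' (no match yet)
Bit 25: prefix='010' -> emit 'a', reset

Answer: emmfjjfmea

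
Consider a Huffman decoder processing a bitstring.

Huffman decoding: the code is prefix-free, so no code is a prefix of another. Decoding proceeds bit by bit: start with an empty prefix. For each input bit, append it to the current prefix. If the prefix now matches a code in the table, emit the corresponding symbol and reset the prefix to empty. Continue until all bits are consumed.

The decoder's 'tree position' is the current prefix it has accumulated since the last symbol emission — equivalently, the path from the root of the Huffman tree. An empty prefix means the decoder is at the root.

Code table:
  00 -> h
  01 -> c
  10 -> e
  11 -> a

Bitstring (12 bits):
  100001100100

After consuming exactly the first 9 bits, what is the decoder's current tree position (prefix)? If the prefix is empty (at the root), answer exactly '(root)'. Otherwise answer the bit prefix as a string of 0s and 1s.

Answer: 0

Derivation:
Bit 0: prefix='1' (no match yet)
Bit 1: prefix='10' -> emit 'e', reset
Bit 2: prefix='0' (no match yet)
Bit 3: prefix='00' -> emit 'h', reset
Bit 4: prefix='0' (no match yet)
Bit 5: prefix='01' -> emit 'c', reset
Bit 6: prefix='1' (no match yet)
Bit 7: prefix='10' -> emit 'e', reset
Bit 8: prefix='0' (no match yet)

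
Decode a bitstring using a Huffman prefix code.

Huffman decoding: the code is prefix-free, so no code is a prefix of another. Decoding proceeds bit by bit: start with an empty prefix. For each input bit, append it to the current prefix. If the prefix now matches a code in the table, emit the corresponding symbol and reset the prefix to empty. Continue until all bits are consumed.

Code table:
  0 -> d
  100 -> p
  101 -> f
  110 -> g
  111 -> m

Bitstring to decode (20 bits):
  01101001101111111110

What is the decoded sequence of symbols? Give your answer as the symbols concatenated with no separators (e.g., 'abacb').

Answer: dgpgmmmd

Derivation:
Bit 0: prefix='0' -> emit 'd', reset
Bit 1: prefix='1' (no match yet)
Bit 2: prefix='11' (no match yet)
Bit 3: prefix='110' -> emit 'g', reset
Bit 4: prefix='1' (no match yet)
Bit 5: prefix='10' (no match yet)
Bit 6: prefix='100' -> emit 'p', reset
Bit 7: prefix='1' (no match yet)
Bit 8: prefix='11' (no match yet)
Bit 9: prefix='110' -> emit 'g', reset
Bit 10: prefix='1' (no match yet)
Bit 11: prefix='11' (no match yet)
Bit 12: prefix='111' -> emit 'm', reset
Bit 13: prefix='1' (no match yet)
Bit 14: prefix='11' (no match yet)
Bit 15: prefix='111' -> emit 'm', reset
Bit 16: prefix='1' (no match yet)
Bit 17: prefix='11' (no match yet)
Bit 18: prefix='111' -> emit 'm', reset
Bit 19: prefix='0' -> emit 'd', reset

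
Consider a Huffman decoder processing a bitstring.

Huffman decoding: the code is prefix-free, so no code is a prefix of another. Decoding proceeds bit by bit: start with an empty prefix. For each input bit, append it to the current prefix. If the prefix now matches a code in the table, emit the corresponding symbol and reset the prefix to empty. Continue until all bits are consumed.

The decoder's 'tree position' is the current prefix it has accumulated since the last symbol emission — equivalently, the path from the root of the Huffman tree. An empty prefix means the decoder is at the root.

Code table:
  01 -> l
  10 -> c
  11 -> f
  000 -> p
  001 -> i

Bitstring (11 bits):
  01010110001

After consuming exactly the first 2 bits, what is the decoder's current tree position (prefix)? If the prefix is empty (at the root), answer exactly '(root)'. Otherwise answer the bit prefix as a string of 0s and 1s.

Answer: (root)

Derivation:
Bit 0: prefix='0' (no match yet)
Bit 1: prefix='01' -> emit 'l', reset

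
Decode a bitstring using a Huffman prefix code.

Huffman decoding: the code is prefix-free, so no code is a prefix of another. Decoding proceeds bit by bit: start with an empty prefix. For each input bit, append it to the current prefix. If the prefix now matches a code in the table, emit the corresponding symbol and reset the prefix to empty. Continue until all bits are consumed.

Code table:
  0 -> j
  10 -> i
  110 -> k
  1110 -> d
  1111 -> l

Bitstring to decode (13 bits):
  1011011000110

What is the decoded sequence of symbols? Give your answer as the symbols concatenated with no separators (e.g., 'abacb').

Answer: ikkjjk

Derivation:
Bit 0: prefix='1' (no match yet)
Bit 1: prefix='10' -> emit 'i', reset
Bit 2: prefix='1' (no match yet)
Bit 3: prefix='11' (no match yet)
Bit 4: prefix='110' -> emit 'k', reset
Bit 5: prefix='1' (no match yet)
Bit 6: prefix='11' (no match yet)
Bit 7: prefix='110' -> emit 'k', reset
Bit 8: prefix='0' -> emit 'j', reset
Bit 9: prefix='0' -> emit 'j', reset
Bit 10: prefix='1' (no match yet)
Bit 11: prefix='11' (no match yet)
Bit 12: prefix='110' -> emit 'k', reset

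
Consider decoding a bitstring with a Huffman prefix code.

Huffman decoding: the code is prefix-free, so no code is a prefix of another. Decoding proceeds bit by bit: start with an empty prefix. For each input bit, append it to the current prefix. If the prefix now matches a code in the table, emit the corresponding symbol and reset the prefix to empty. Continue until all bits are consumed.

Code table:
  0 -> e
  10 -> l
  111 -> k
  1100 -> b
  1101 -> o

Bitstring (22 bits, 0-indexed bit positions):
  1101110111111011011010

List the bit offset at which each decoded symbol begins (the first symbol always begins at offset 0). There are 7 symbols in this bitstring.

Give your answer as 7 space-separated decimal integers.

Bit 0: prefix='1' (no match yet)
Bit 1: prefix='11' (no match yet)
Bit 2: prefix='110' (no match yet)
Bit 3: prefix='1101' -> emit 'o', reset
Bit 4: prefix='1' (no match yet)
Bit 5: prefix='11' (no match yet)
Bit 6: prefix='110' (no match yet)
Bit 7: prefix='1101' -> emit 'o', reset
Bit 8: prefix='1' (no match yet)
Bit 9: prefix='11' (no match yet)
Bit 10: prefix='111' -> emit 'k', reset
Bit 11: prefix='1' (no match yet)
Bit 12: prefix='11' (no match yet)
Bit 13: prefix='110' (no match yet)
Bit 14: prefix='1101' -> emit 'o', reset
Bit 15: prefix='1' (no match yet)
Bit 16: prefix='10' -> emit 'l', reset
Bit 17: prefix='1' (no match yet)
Bit 18: prefix='11' (no match yet)
Bit 19: prefix='110' (no match yet)
Bit 20: prefix='1101' -> emit 'o', reset
Bit 21: prefix='0' -> emit 'e', reset

Answer: 0 4 8 11 15 17 21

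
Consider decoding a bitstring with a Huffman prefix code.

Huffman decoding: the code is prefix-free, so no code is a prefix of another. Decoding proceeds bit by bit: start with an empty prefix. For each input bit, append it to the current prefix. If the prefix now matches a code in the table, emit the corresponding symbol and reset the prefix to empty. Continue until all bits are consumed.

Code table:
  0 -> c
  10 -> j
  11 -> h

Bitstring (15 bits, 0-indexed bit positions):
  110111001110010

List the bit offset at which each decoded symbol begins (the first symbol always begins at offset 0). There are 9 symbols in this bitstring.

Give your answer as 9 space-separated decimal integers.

Answer: 0 2 3 5 7 8 10 12 13

Derivation:
Bit 0: prefix='1' (no match yet)
Bit 1: prefix='11' -> emit 'h', reset
Bit 2: prefix='0' -> emit 'c', reset
Bit 3: prefix='1' (no match yet)
Bit 4: prefix='11' -> emit 'h', reset
Bit 5: prefix='1' (no match yet)
Bit 6: prefix='10' -> emit 'j', reset
Bit 7: prefix='0' -> emit 'c', reset
Bit 8: prefix='1' (no match yet)
Bit 9: prefix='11' -> emit 'h', reset
Bit 10: prefix='1' (no match yet)
Bit 11: prefix='10' -> emit 'j', reset
Bit 12: prefix='0' -> emit 'c', reset
Bit 13: prefix='1' (no match yet)
Bit 14: prefix='10' -> emit 'j', reset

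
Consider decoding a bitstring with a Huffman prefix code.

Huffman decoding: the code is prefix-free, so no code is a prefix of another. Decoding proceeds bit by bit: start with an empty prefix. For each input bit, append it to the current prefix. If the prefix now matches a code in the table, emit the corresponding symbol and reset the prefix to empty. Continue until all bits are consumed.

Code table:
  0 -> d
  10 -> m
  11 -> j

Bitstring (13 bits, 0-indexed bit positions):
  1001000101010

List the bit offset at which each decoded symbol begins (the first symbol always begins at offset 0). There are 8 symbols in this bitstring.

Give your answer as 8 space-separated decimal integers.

Answer: 0 2 3 5 6 7 9 11

Derivation:
Bit 0: prefix='1' (no match yet)
Bit 1: prefix='10' -> emit 'm', reset
Bit 2: prefix='0' -> emit 'd', reset
Bit 3: prefix='1' (no match yet)
Bit 4: prefix='10' -> emit 'm', reset
Bit 5: prefix='0' -> emit 'd', reset
Bit 6: prefix='0' -> emit 'd', reset
Bit 7: prefix='1' (no match yet)
Bit 8: prefix='10' -> emit 'm', reset
Bit 9: prefix='1' (no match yet)
Bit 10: prefix='10' -> emit 'm', reset
Bit 11: prefix='1' (no match yet)
Bit 12: prefix='10' -> emit 'm', reset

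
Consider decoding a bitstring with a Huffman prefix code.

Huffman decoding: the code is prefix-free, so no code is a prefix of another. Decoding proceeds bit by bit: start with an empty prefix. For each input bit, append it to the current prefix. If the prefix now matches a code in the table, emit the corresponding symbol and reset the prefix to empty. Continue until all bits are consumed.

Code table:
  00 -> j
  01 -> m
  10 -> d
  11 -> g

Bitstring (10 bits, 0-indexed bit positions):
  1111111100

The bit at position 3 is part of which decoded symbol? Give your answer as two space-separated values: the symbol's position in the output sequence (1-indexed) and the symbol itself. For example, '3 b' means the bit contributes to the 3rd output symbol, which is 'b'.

Answer: 2 g

Derivation:
Bit 0: prefix='1' (no match yet)
Bit 1: prefix='11' -> emit 'g', reset
Bit 2: prefix='1' (no match yet)
Bit 3: prefix='11' -> emit 'g', reset
Bit 4: prefix='1' (no match yet)
Bit 5: prefix='11' -> emit 'g', reset
Bit 6: prefix='1' (no match yet)
Bit 7: prefix='11' -> emit 'g', reset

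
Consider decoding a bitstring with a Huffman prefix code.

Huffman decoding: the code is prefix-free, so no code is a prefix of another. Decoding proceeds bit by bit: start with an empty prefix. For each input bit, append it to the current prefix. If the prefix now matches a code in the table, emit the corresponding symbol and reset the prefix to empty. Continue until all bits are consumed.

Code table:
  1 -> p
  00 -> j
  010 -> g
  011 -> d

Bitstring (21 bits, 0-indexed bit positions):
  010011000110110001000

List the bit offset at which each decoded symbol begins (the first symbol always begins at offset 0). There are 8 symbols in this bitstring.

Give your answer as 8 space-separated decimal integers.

Bit 0: prefix='0' (no match yet)
Bit 1: prefix='01' (no match yet)
Bit 2: prefix='010' -> emit 'g', reset
Bit 3: prefix='0' (no match yet)
Bit 4: prefix='01' (no match yet)
Bit 5: prefix='011' -> emit 'd', reset
Bit 6: prefix='0' (no match yet)
Bit 7: prefix='00' -> emit 'j', reset
Bit 8: prefix='0' (no match yet)
Bit 9: prefix='01' (no match yet)
Bit 10: prefix='011' -> emit 'd', reset
Bit 11: prefix='0' (no match yet)
Bit 12: prefix='01' (no match yet)
Bit 13: prefix='011' -> emit 'd', reset
Bit 14: prefix='0' (no match yet)
Bit 15: prefix='00' -> emit 'j', reset
Bit 16: prefix='0' (no match yet)
Bit 17: prefix='01' (no match yet)
Bit 18: prefix='010' -> emit 'g', reset
Bit 19: prefix='0' (no match yet)
Bit 20: prefix='00' -> emit 'j', reset

Answer: 0 3 6 8 11 14 16 19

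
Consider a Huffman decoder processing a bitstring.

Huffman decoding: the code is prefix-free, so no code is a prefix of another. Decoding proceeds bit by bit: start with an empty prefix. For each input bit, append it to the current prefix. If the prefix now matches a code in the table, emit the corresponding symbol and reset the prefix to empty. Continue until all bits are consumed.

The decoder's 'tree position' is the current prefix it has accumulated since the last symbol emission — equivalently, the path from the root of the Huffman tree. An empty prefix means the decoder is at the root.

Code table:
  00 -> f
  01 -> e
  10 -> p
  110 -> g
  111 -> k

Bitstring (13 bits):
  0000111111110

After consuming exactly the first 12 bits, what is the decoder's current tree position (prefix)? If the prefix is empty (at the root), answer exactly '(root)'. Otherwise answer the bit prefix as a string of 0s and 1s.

Answer: 11

Derivation:
Bit 0: prefix='0' (no match yet)
Bit 1: prefix='00' -> emit 'f', reset
Bit 2: prefix='0' (no match yet)
Bit 3: prefix='00' -> emit 'f', reset
Bit 4: prefix='1' (no match yet)
Bit 5: prefix='11' (no match yet)
Bit 6: prefix='111' -> emit 'k', reset
Bit 7: prefix='1' (no match yet)
Bit 8: prefix='11' (no match yet)
Bit 9: prefix='111' -> emit 'k', reset
Bit 10: prefix='1' (no match yet)
Bit 11: prefix='11' (no match yet)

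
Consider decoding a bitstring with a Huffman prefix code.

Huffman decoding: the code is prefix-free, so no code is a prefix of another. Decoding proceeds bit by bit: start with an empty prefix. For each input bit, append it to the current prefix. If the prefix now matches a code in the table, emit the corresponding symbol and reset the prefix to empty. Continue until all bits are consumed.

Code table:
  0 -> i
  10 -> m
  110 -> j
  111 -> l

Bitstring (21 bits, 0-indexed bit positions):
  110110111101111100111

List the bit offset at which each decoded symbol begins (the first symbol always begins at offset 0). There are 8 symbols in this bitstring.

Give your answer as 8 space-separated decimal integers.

Bit 0: prefix='1' (no match yet)
Bit 1: prefix='11' (no match yet)
Bit 2: prefix='110' -> emit 'j', reset
Bit 3: prefix='1' (no match yet)
Bit 4: prefix='11' (no match yet)
Bit 5: prefix='110' -> emit 'j', reset
Bit 6: prefix='1' (no match yet)
Bit 7: prefix='11' (no match yet)
Bit 8: prefix='111' -> emit 'l', reset
Bit 9: prefix='1' (no match yet)
Bit 10: prefix='10' -> emit 'm', reset
Bit 11: prefix='1' (no match yet)
Bit 12: prefix='11' (no match yet)
Bit 13: prefix='111' -> emit 'l', reset
Bit 14: prefix='1' (no match yet)
Bit 15: prefix='11' (no match yet)
Bit 16: prefix='110' -> emit 'j', reset
Bit 17: prefix='0' -> emit 'i', reset
Bit 18: prefix='1' (no match yet)
Bit 19: prefix='11' (no match yet)
Bit 20: prefix='111' -> emit 'l', reset

Answer: 0 3 6 9 11 14 17 18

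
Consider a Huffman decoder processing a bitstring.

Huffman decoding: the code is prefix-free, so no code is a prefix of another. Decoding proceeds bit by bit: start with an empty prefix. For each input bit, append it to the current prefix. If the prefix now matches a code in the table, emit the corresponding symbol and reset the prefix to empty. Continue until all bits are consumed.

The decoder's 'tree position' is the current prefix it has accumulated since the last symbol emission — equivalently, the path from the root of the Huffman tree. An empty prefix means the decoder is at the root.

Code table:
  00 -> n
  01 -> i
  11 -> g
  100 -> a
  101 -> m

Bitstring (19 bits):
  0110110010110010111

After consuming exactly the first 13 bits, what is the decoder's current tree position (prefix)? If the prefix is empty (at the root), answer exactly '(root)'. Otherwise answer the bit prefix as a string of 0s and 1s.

Answer: 10

Derivation:
Bit 0: prefix='0' (no match yet)
Bit 1: prefix='01' -> emit 'i', reset
Bit 2: prefix='1' (no match yet)
Bit 3: prefix='10' (no match yet)
Bit 4: prefix='101' -> emit 'm', reset
Bit 5: prefix='1' (no match yet)
Bit 6: prefix='10' (no match yet)
Bit 7: prefix='100' -> emit 'a', reset
Bit 8: prefix='1' (no match yet)
Bit 9: prefix='10' (no match yet)
Bit 10: prefix='101' -> emit 'm', reset
Bit 11: prefix='1' (no match yet)
Bit 12: prefix='10' (no match yet)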